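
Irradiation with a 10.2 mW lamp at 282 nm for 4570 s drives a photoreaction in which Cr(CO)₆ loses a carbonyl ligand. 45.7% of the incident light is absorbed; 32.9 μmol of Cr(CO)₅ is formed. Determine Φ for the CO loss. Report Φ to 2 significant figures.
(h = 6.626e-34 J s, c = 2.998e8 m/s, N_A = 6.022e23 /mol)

Φ = 0.66

Product: 32.9 μmol = 3.29e-5 mol.
Photon energy at 282 nm: hc/λ = (6.626e-34)(2.998e8)/(282e-9) = 7.044e-19 J.
Energy delivered: (10.2 mW)(4570 s) = 46.61 J.
Photons incident: 46.61 / 7.044e-19 = 6.617e19, i.e. 6.617e19/6.022e23 = 1.099e-4 mol.
Photons absorbed: 0.457 × 1.099e-4 = 5.022e-5 mol.
Φ = 3.29e-5 mol / 5.022e-5 mol photons = 0.66.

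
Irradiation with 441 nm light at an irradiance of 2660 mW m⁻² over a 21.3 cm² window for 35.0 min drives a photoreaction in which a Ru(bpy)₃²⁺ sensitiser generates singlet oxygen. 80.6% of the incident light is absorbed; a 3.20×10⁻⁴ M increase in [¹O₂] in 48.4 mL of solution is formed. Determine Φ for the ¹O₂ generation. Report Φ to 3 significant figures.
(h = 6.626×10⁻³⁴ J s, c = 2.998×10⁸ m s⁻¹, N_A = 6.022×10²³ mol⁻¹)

Product: (3.20×10⁻⁴ M)(0.0484 L) = 1.549×10⁻⁵ mol.
Photon energy at 441 nm: hc/λ = (6.626×10⁻³⁴)(2.998×10⁸)/(441×10⁻⁹) = 4.504×10⁻¹⁹ J.
Energy delivered: (2660 mW m⁻²)(21.3×10⁻⁴ m²)(2100 s) = 11.90 J.
Photons incident: 11.90 / 4.504×10⁻¹⁹ = 2.642×10¹⁹, i.e. 2.642×10¹⁹/6.022×10²³ = 4.387×10⁻⁵ mol.
Photons absorbed: 0.806 × 4.387×10⁻⁵ = 3.536×10⁻⁵ mol.
Φ = 1.549×10⁻⁵ mol / 3.536×10⁻⁵ mol photons = 0.438.

Φ = 0.438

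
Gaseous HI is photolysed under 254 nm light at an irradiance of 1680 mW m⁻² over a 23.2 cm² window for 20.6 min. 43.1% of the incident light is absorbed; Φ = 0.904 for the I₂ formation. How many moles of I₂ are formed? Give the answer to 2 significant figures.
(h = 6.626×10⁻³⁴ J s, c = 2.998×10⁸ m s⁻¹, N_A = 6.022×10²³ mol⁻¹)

4.0×10⁻⁶ mol

Photon energy at 254 nm: hc/λ = (6.626×10⁻³⁴)(2.998×10⁸)/(254×10⁻⁹) = 7.821×10⁻¹⁹ J.
Energy delivered: (1680 mW m⁻²)(23.2×10⁻⁴ m²)(1236 s) = 4.817 J.
Photons incident: 4.817 / 7.821×10⁻¹⁹ = 6.159×10¹⁸, i.e. 6.159×10¹⁸/6.022×10²³ = 1.023×10⁻⁵ mol.
Photons absorbed: 0.431 × 1.023×10⁻⁵ = 4.409×10⁻⁶ mol.
Product: Φ × n_abs = 0.904 × 4.409×10⁻⁶ = 3.986×10⁻⁶ mol.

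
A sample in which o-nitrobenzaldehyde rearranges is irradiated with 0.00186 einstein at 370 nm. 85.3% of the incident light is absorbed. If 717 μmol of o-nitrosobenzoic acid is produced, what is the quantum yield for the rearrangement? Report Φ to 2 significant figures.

Product: 717 μmol = 7.17e-4 mol.
Photons absorbed: 0.853 × 0.00186 = 0.001587 mol.
Φ = 7.17e-4 mol / 0.001587 mol photons = 0.45.

Φ = 0.45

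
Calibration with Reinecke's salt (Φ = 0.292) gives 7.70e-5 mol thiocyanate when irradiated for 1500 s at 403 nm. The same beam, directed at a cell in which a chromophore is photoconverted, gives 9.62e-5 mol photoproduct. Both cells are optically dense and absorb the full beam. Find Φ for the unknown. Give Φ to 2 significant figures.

Photons absorbed by the actinometer: 7.70e-5 / 0.292 = 2.637e-4 mol.
Φ(unknown) = 9.62e-5 / 2.637e-4 = 0.36.

Φ = 0.36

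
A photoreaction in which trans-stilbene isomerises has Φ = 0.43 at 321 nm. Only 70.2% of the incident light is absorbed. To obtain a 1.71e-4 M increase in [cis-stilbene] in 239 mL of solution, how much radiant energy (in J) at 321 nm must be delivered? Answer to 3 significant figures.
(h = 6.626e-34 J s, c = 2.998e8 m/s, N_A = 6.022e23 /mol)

50.5 J

Product: (1.71e-4 M)(0.239 L) = 4.087e-5 mol.
Photons that must be absorbed: 4.087e-5 / 0.43 = 9.505e-5 mol.
Incident photons needed: 9.505e-5 / 0.702 = 1.354e-4 mol.
Photon energy: hc/λ = 6.188e-19 J; per mole, 3.726e5 J mol⁻¹.
Energy required: 1.354e-4 × 3.726e5 = 50.5 J.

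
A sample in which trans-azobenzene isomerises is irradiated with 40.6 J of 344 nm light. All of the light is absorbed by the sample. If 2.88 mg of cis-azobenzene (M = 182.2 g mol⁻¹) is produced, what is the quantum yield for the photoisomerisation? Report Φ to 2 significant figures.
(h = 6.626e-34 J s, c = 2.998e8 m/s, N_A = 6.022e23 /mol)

Φ = 0.14

Product: 2.88 mg / 182.2 g mol⁻¹ = 1.581e-5 mol.
Photon energy at 344 nm: hc/λ = (6.626e-34)(2.998e8)/(344e-9) = 5.775e-19 J.
Photons incident: 40.6 / 5.775e-19 = 7.030e19, i.e. 7.030e19/6.022e23 = 1.167e-4 mol.
Φ = 1.581e-5 mol / 1.167e-4 mol photons = 0.14.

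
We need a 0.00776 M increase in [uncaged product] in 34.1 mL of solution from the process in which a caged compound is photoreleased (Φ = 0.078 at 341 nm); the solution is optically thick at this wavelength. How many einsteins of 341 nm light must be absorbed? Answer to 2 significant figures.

Product: (0.00776 M)(0.0341 L) = 2.646×10⁻⁴ mol.
Photons that must be absorbed: 2.646×10⁻⁴ / 0.078 = 0.003392 mol.

0.0034 einstein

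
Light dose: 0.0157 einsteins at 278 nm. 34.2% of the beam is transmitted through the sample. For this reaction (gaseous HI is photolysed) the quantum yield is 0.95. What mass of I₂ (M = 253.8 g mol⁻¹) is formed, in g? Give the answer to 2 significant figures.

2.5 g

Fraction absorbed: 1 − 34.2/100 = 0.6580.
Photons absorbed: 0.6580 × 0.0157 = 0.01033 mol.
Product: Φ × n_abs = 0.95 × 0.01033 = 0.009814 mol.
Mass: 0.009814 × 253.8 = 2.491 g = 2.5 g.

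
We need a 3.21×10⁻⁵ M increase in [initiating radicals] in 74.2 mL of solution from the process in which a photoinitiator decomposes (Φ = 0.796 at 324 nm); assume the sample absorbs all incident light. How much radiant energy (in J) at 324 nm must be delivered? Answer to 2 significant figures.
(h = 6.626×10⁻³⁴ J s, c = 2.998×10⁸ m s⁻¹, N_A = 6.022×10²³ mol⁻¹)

1.1 J

Product: (3.21×10⁻⁵ M)(0.0742 L) = 2.382×10⁻⁶ mol.
Photons that must be absorbed: 2.382×10⁻⁶ / 0.796 = 2.992×10⁻⁶ mol.
Photon energy: hc/λ = 6.131×10⁻¹⁹ J; per mole, 3.692×10⁵ J mol⁻¹.
Energy required: 2.992×10⁻⁶ × 3.692×10⁵ = 1.1 J.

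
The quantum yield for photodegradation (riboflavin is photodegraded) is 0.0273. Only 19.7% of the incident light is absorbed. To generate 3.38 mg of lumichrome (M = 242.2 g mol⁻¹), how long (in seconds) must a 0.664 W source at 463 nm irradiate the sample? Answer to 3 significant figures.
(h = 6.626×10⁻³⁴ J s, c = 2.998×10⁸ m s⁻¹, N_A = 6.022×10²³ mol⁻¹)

Product: 3.38 mg / 242.2 g mol⁻¹ = 1.396×10⁻⁵ mol.
Photons that must be absorbed: 1.396×10⁻⁵ / 0.0273 = 5.114×10⁻⁴ mol.
Incident photons needed: 5.114×10⁻⁴ / 0.197 = 0.002596 mol.
Photon energy: hc/λ = 4.290×10⁻¹⁹ J; per mole, 2.583×10⁵ J mol⁻¹.
Energy required: 0.002596 × 2.583×10⁵ = 670.5 J.
Time: 670.5 J / 0.664 W = 1010 s.

t ≈ 1010 s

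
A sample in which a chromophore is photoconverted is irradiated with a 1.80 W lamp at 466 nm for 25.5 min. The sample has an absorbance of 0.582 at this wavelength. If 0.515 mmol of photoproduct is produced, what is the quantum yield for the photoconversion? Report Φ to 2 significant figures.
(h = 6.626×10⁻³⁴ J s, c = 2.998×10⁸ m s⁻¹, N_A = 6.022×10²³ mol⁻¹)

Φ = 0.065

Product: 0.515 mmol = 5.15×10⁻⁴ mol.
Photon energy at 466 nm: hc/λ = (6.626×10⁻³⁴)(2.998×10⁸)/(466×10⁻⁹) = 4.263×10⁻¹⁹ J.
Energy delivered: (1.80 W)(1530 s) = 2754 J.
Photons incident: 2754 / 4.263×10⁻¹⁹ = 6.460×10²¹, i.e. 6.460×10²¹/6.022×10²³ = 0.01073 mol.
Fraction absorbed: 1 − 10^(−0.582) = 0.7382.
Photons absorbed: 0.7382 × 0.01073 = 0.007921 mol.
Φ = 5.15×10⁻⁴ mol / 0.007921 mol photons = 0.065.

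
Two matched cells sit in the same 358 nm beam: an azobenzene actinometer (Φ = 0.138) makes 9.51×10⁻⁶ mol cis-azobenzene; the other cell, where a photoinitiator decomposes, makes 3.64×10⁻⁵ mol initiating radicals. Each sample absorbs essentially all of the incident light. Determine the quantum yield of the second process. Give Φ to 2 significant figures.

Photons absorbed by the actinometer: 9.51×10⁻⁶ / 0.138 = 6.891×10⁻⁵ mol.
Φ(unknown) = 3.64×10⁻⁵ / 6.891×10⁻⁵ = 0.53.

Φ = 0.53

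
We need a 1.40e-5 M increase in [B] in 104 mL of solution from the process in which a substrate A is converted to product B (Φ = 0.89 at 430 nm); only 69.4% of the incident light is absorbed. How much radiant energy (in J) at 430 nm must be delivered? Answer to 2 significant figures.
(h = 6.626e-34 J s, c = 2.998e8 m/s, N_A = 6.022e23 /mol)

0.66 J

Product: (1.40e-5 M)(0.104 L) = 1.456e-6 mol.
Photons that must be absorbed: 1.456e-6 / 0.89 = 1.636e-6 mol.
Incident photons needed: 1.636e-6 / 0.694 = 2.357e-6 mol.
Photon energy: hc/λ = 4.620e-19 J; per mole, 2.782e5 J mol⁻¹.
Energy required: 2.357e-6 × 2.782e5 = 0.66 J.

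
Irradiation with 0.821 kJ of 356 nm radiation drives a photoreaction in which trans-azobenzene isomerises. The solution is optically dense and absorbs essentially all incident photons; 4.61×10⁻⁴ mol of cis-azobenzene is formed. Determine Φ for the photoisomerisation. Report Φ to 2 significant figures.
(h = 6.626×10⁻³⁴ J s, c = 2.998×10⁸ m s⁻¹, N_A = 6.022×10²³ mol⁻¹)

Φ = 0.19

Photon energy at 356 nm: hc/λ = (6.626×10⁻³⁴)(2.998×10⁸)/(356×10⁻⁹) = 5.580×10⁻¹⁹ J.
Incident energy: 0.821 kJ = 821 J.
Photons incident: 821 / 5.580×10⁻¹⁹ = 1.471×10²¹, i.e. 1.471×10²¹/6.022×10²³ = 0.002443 mol.
Φ = 4.61×10⁻⁴ mol / 0.002443 mol photons = 0.19.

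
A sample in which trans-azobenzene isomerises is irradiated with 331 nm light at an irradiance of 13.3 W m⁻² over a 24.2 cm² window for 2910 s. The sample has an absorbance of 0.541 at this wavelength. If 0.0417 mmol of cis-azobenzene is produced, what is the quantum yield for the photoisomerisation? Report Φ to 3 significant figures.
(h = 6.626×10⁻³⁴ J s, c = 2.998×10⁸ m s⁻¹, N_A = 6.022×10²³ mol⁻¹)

Product: 0.0417 mmol = 4.17×10⁻⁵ mol.
Photon energy at 331 nm: hc/λ = (6.626×10⁻³⁴)(2.998×10⁸)/(331×10⁻⁹) = 6.001×10⁻¹⁹ J.
Energy delivered: (13.3 W m⁻²)(24.2×10⁻⁴ m²)(2910 s) = 93.66 J.
Photons incident: 93.66 / 6.001×10⁻¹⁹ = 1.561×10²⁰, i.e. 1.561×10²⁰/6.022×10²³ = 2.592×10⁻⁴ mol.
Fraction absorbed: 1 − 10^(−0.541) = 0.7123.
Photons absorbed: 0.7123 × 2.592×10⁻⁴ = 1.846×10⁻⁴ mol.
Φ = 4.17×10⁻⁵ mol / 1.846×10⁻⁴ mol photons = 0.226.

Φ = 0.226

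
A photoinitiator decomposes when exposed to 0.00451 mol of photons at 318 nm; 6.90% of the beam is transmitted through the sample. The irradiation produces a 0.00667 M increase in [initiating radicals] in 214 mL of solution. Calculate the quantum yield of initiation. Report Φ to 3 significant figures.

Φ = 0.340

Product: (0.00667 M)(0.214 L) = 0.001427 mol.
Fraction absorbed: 1 − 6.90/100 = 0.9310.
Photons absorbed: 0.9310 × 0.00451 = 0.004199 mol.
Φ = 0.001427 mol / 0.004199 mol photons = 0.340.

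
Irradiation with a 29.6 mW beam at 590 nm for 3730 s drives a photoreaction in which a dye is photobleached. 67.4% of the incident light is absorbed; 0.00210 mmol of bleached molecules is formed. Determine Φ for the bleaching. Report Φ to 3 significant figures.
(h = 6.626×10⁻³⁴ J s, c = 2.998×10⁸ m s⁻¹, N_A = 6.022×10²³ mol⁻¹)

Φ = 0.00572

Product: 0.00210 mmol = 2.10×10⁻⁶ mol.
Photon energy at 590 nm: hc/λ = (6.626×10⁻³⁴)(2.998×10⁸)/(590×10⁻⁹) = 3.367×10⁻¹⁹ J.
Energy delivered: (29.6 mW)(3730 s) = 110.4 J.
Photons incident: 110.4 / 3.367×10⁻¹⁹ = 3.279×10²⁰, i.e. 3.279×10²⁰/6.022×10²³ = 5.445×10⁻⁴ mol.
Photons absorbed: 0.674 × 5.445×10⁻⁴ = 3.670×10⁻⁴ mol.
Φ = 2.10×10⁻⁶ mol / 3.670×10⁻⁴ mol photons = 0.00572.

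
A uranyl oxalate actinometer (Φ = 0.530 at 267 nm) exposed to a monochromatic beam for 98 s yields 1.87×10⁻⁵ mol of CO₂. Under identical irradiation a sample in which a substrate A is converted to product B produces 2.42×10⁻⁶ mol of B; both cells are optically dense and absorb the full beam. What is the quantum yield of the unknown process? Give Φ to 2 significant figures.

Photons absorbed by the actinometer: 1.87×10⁻⁵ / 0.530 = 3.528×10⁻⁵ mol.
Φ(unknown) = 2.42×10⁻⁶ / 3.528×10⁻⁵ = 0.069.

Φ = 0.069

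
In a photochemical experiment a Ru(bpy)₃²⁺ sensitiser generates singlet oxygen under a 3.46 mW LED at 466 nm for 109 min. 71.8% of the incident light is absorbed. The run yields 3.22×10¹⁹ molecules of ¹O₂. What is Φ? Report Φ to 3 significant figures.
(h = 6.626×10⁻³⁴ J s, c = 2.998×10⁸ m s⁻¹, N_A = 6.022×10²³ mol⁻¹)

Product: 3.22×10¹⁹ / 6.022×10²³ = 5.347×10⁻⁵ mol.
Photon energy at 466 nm: hc/λ = (6.626×10⁻³⁴)(2.998×10⁸)/(466×10⁻⁹) = 4.263×10⁻¹⁹ J.
Energy delivered: (3.46 mW)(6540 s) = 22.63 J.
Photons incident: 22.63 / 4.263×10⁻¹⁹ = 5.308×10¹⁹, i.e. 5.308×10¹⁹/6.022×10²³ = 8.814×10⁻⁵ mol.
Photons absorbed: 0.718 × 8.814×10⁻⁵ = 6.328×10⁻⁵ mol.
Φ = 5.347×10⁻⁵ mol / 6.328×10⁻⁵ mol photons = 0.845.

Φ = 0.845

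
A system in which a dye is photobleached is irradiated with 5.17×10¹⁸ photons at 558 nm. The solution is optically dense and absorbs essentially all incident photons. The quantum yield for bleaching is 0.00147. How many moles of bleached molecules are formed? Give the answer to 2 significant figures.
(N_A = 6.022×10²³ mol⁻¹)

1.3×10⁻⁸ mol

Moles of photons: 5.17×10¹⁸ / 6.022×10²³ = 8.585×10⁻⁶ mol.
Product: Φ × n_abs = 0.00147 × 8.585×10⁻⁶ = 1.262×10⁻⁸ mol.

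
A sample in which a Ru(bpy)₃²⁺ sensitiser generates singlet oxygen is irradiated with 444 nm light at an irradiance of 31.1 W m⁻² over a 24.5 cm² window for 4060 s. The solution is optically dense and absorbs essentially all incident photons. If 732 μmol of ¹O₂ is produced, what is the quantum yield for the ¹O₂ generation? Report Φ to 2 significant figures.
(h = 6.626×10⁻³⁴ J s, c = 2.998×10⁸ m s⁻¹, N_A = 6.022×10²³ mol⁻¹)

Product: 732 μmol = 7.32×10⁻⁴ mol.
Photon energy at 444 nm: hc/λ = (6.626×10⁻³⁴)(2.998×10⁸)/(444×10⁻⁹) = 4.474×10⁻¹⁹ J.
Energy delivered: (31.1 W m⁻²)(24.5×10⁻⁴ m²)(4060 s) = 309.4 J.
Photons incident: 309.4 / 4.474×10⁻¹⁹ = 6.916×10²⁰, i.e. 6.916×10²⁰/6.022×10²³ = 0.001148 mol.
Φ = 7.32×10⁻⁴ mol / 0.001148 mol photons = 0.64.

Φ = 0.64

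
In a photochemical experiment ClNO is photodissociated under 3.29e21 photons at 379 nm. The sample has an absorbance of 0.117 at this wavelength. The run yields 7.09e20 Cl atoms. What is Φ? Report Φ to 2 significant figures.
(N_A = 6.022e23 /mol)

Product: 7.09e20 / 6.022e23 = 0.001177 mol.
Moles of photons: 3.29e21 / 6.022e23 = 0.005463 mol.
Fraction absorbed: 1 − 10^(−0.117) = 0.2362.
Photons absorbed: 0.2362 × 0.005463 = 0.001290 mol.
Φ = 0.001177 mol / 0.001290 mol photons = 0.91.

Φ = 0.91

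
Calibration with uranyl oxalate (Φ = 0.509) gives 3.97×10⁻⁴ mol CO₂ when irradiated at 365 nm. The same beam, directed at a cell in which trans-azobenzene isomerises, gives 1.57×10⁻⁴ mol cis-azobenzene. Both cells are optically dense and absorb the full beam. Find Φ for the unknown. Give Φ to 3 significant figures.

Photons absorbed by the actinometer: 3.97×10⁻⁴ / 0.509 = 7.800×10⁻⁴ mol.
Φ(unknown) = 1.57×10⁻⁴ / 7.800×10⁻⁴ = 0.201.

Φ = 0.201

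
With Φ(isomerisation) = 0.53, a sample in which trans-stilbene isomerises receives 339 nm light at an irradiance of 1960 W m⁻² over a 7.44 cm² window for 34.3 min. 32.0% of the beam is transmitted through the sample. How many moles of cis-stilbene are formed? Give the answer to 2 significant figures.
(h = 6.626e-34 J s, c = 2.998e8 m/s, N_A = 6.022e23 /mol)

0.0031 mol

Photon energy at 339 nm: hc/λ = (6.626e-34)(2.998e8)/(339e-9) = 5.860e-19 J.
Energy delivered: (1960 W m⁻²)(7.44e-4 m²)(2058 s) = 3001 J.
Photons incident: 3001 / 5.860e-19 = 5.121e21, i.e. 5.121e21/6.022e23 = 0.008504 mol.
Fraction absorbed: 1 − 32.0/100 = 0.6800.
Photons absorbed: 0.6800 × 0.008504 = 0.005783 mol.
Product: Φ × n_abs = 0.53 × 0.005783 = 0.003065 mol.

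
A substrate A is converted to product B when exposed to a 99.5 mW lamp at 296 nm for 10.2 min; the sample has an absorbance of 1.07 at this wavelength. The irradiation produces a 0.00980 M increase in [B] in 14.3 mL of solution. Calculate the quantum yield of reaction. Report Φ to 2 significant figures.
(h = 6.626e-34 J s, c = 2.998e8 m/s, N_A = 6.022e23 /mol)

Φ = 1.0

Product: (0.00980 M)(0.0143 L) = 1.401e-4 mol.
Photon energy at 296 nm: hc/λ = (6.626e-34)(2.998e8)/(296e-9) = 6.711e-19 J.
Energy delivered: (99.5 mW)(612 s) = 60.89 J.
Photons incident: 60.89 / 6.711e-19 = 9.073e19, i.e. 9.073e19/6.022e23 = 1.507e-4 mol.
Fraction absorbed: 1 − 10^(−1.07) = 0.9149.
Photons absorbed: 0.9149 × 1.507e-4 = 1.379e-4 mol.
Φ = 1.401e-4 mol / 1.379e-4 mol photons = 1.0.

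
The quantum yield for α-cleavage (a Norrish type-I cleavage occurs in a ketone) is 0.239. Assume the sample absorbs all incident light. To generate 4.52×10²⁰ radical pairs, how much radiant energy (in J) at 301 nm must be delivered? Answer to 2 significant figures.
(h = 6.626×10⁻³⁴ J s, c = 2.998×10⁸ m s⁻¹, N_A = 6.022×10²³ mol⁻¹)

1200 J

Product: 4.52×10²⁰ / 6.022×10²³ = 7.506×10⁻⁴ mol.
Photons that must be absorbed: 7.506×10⁻⁴ / 0.239 = 0.003141 mol.
Photon energy: hc/λ = 6.600×10⁻¹⁹ J; per mole, 3.975×10⁵ J mol⁻¹.
Energy required: 0.003141 × 3.975×10⁵ = 1200 J.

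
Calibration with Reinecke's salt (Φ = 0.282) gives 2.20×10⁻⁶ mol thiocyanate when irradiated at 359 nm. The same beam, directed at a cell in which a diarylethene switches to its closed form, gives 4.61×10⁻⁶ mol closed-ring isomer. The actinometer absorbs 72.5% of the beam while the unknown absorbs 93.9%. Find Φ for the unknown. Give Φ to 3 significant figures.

Φ = 0.456

Photons absorbed by the actinometer: 2.20×10⁻⁶ / 0.282 = 7.801×10⁻⁶ mol.
Incident flux: 7.801×10⁻⁶ / 0.725 = 1.076×10⁻⁵ einstein.
Absorbed by unknown: 0.939 × 1.076×10⁻⁵ = 1.010×10⁻⁵ mol.
Φ(unknown) = 4.61×10⁻⁶ / 1.010×10⁻⁵ = 0.456.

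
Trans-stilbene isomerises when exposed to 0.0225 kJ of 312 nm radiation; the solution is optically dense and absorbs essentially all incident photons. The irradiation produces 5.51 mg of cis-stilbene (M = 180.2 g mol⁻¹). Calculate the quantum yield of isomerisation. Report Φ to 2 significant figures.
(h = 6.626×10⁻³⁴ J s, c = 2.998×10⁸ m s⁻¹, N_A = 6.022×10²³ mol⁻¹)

Product: 5.51 mg / 180.2 g mol⁻¹ = 3.058×10⁻⁵ mol.
Photon energy at 312 nm: hc/λ = (6.626×10⁻³⁴)(2.998×10⁸)/(312×10⁻⁹) = 6.367×10⁻¹⁹ J.
Incident energy: 0.0225 kJ = 22.5 J.
Photons incident: 22.5 / 6.367×10⁻¹⁹ = 3.534×10¹⁹, i.e. 3.534×10¹⁹/6.022×10²³ = 5.868×10⁻⁵ mol.
Φ = 3.058×10⁻⁵ mol / 5.868×10⁻⁵ mol photons = 0.52.

Φ = 0.52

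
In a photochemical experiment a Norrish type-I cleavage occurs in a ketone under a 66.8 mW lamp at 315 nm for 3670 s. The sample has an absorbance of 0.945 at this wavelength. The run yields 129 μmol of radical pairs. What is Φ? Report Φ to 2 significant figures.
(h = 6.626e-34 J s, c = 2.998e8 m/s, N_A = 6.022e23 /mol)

Product: 129 μmol = 1.29e-4 mol.
Photon energy at 315 nm: hc/λ = (6.626e-34)(2.998e8)/(315e-9) = 6.306e-19 J.
Energy delivered: (66.8 mW)(3670 s) = 245.2 J.
Photons incident: 245.2 / 6.306e-19 = 3.888e20, i.e. 3.888e20/6.022e23 = 6.456e-4 mol.
Fraction absorbed: 1 − 10^(−0.945) = 0.8865.
Photons absorbed: 0.8865 × 6.456e-4 = 5.723e-4 mol.
Φ = 1.29e-4 mol / 5.723e-4 mol photons = 0.23.

Φ = 0.23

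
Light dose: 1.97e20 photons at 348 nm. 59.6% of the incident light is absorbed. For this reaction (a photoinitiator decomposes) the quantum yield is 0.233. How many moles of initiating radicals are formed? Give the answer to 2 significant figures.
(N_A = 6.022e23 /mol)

Moles of photons: 1.97e20 / 6.022e23 = 3.271e-4 mol.
Photons absorbed: 0.596 × 3.271e-4 = 1.950e-4 mol.
Product: Φ × n_abs = 0.233 × 1.950e-4 = 4.544e-5 mol.

4.5e-5 mol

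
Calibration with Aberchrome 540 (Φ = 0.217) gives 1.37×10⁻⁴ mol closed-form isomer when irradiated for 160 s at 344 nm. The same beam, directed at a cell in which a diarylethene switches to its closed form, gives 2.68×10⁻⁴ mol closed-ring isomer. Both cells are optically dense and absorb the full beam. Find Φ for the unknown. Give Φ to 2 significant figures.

Photons absorbed by the actinometer: 1.37×10⁻⁴ / 0.217 = 6.313×10⁻⁴ mol.
Φ(unknown) = 2.68×10⁻⁴ / 6.313×10⁻⁴ = 0.42.

Φ = 0.42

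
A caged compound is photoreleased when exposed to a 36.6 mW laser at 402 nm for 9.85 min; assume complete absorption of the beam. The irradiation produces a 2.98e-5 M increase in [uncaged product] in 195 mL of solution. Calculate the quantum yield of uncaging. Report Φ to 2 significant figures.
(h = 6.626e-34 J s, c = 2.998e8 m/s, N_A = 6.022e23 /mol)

Product: (2.98e-5 M)(0.195 L) = 5.811e-6 mol.
Photon energy at 402 nm: hc/λ = (6.626e-34)(2.998e8)/(402e-9) = 4.941e-19 J.
Energy delivered: (36.6 mW)(591 s) = 21.63 J.
Photons incident: 21.63 / 4.941e-19 = 4.378e19, i.e. 4.378e19/6.022e23 = 7.270e-5 mol.
Φ = 5.811e-6 mol / 7.270e-5 mol photons = 0.080.

Φ = 0.080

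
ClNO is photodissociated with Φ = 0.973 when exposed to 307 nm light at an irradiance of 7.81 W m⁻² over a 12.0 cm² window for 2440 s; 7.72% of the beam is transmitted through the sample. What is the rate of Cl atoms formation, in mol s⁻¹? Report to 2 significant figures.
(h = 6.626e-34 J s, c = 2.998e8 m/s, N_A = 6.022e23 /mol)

Photon energy at 307 nm: hc/λ = (6.626e-34)(2.998e8)/(307e-9) = 6.471e-19 J.
Energy delivered: (7.81 W m⁻²)(12.0e-4 m²)(2440 s) = 22.87 J.
Photons incident: 22.87 / 6.471e-19 = 3.534e19, i.e. 3.534e19/6.022e23 = 5.868e-5 mol.
Fraction absorbed: 1 − 7.72/100 = 0.9228.
Photons absorbed: 0.9228 × 5.868e-5 = 5.415e-5 mol.
Product formed: 0.973 × 5.415e-5 = 5.269e-5 mol.
Rate: 5.269e-5 / 2440 s = 2.2e-8 mol s⁻¹.

2.2e-8 mol s⁻¹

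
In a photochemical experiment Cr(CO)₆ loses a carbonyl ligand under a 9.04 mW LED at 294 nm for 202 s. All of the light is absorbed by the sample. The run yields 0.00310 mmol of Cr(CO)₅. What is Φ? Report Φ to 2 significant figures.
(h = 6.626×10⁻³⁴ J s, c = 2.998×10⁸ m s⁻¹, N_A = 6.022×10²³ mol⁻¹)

Product: 0.00310 mmol = 3.10×10⁻⁶ mol.
Photon energy at 294 nm: hc/λ = (6.626×10⁻³⁴)(2.998×10⁸)/(294×10⁻⁹) = 6.757×10⁻¹⁹ J.
Energy delivered: (9.04 mW)(202 s) = 1.826 J.
Photons incident: 1.826 / 6.757×10⁻¹⁹ = 2.702×10¹⁸, i.e. 2.702×10¹⁸/6.022×10²³ = 4.487×10⁻⁶ mol.
Φ = 3.10×10⁻⁶ mol / 4.487×10⁻⁶ mol photons = 0.69.

Φ = 0.69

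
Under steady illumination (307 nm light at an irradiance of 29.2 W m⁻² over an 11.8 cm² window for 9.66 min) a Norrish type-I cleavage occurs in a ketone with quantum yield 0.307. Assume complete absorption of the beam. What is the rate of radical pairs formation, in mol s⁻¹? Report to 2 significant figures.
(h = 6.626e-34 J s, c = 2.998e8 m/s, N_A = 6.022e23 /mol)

Photon energy at 307 nm: hc/λ = (6.626e-34)(2.998e8)/(307e-9) = 6.471e-19 J.
Energy delivered: (29.2 W m⁻²)(11.8e-4 m²)(579.6 s) = 19.97 J.
Photons incident: 19.97 / 6.471e-19 = 3.086e19, i.e. 3.086e19/6.022e23 = 5.125e-5 mol.
Product formed: 0.307 × 5.125e-5 = 1.573e-5 mol.
Rate: 1.573e-5 / 579.6 s = 2.7e-8 mol s⁻¹.

2.7e-8 mol s⁻¹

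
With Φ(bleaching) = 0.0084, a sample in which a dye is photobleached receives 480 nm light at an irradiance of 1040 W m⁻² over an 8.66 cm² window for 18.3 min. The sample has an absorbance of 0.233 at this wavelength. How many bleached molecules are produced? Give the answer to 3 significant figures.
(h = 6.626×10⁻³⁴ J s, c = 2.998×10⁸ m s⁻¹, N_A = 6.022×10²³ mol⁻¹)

8.33×10¹⁸ bleached molecules

Photon energy at 480 nm: hc/λ = (6.626×10⁻³⁴)(2.998×10⁸)/(480×10⁻⁹) = 4.138×10⁻¹⁹ J.
Energy delivered: (1040 W m⁻²)(8.66×10⁻⁴ m²)(1098 s) = 988.9 J.
Photons incident: 988.9 / 4.138×10⁻¹⁹ = 2.390×10²¹, i.e. 2.390×10²¹/6.022×10²³ = 0.003969 mol.
Fraction absorbed: 1 − 10^(−0.233) = 0.4152.
Photons absorbed: 0.4152 × 0.003969 = 0.001648 mol.
Product: Φ × n_abs = 0.0084 × 0.001648 = 1.384×10⁻⁵ mol.
As a count: 1.384×10⁻⁵ × 6.022×10²³ = 8.33×10¹⁸.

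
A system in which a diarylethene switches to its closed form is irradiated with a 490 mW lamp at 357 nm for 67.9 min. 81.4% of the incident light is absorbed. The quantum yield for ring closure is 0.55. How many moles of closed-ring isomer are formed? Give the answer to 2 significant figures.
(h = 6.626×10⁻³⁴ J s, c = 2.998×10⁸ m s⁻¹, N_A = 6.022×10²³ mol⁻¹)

Photon energy at 357 nm: hc/λ = (6.626×10⁻³⁴)(2.998×10⁸)/(357×10⁻⁹) = 5.564×10⁻¹⁹ J.
Energy delivered: (490 mW)(4074 s) = 1996 J.
Photons incident: 1996 / 5.564×10⁻¹⁹ = 3.587×10²¹, i.e. 3.587×10²¹/6.022×10²³ = 0.005956 mol.
Photons absorbed: 0.814 × 0.005956 = 0.004848 mol.
Product: Φ × n_abs = 0.55 × 0.004848 = 0.002666 mol.

0.0027 mol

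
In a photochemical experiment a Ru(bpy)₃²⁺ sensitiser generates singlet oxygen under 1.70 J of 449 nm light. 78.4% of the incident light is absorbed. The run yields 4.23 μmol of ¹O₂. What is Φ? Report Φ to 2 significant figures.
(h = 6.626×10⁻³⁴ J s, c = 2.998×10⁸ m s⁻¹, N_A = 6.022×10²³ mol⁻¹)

Φ = 0.85

Product: 4.23 μmol = 4.23×10⁻⁶ mol.
Photon energy at 449 nm: hc/λ = (6.626×10⁻³⁴)(2.998×10⁸)/(449×10⁻⁹) = 4.424×10⁻¹⁹ J.
Photons incident: 1.70 / 4.424×10⁻¹⁹ = 3.843×10¹⁸, i.e. 3.843×10¹⁸/6.022×10²³ = 6.382×10⁻⁶ mol.
Photons absorbed: 0.784 × 6.382×10⁻⁶ = 5.003×10⁻⁶ mol.
Φ = 4.23×10⁻⁶ mol / 5.003×10⁻⁶ mol photons = 0.85.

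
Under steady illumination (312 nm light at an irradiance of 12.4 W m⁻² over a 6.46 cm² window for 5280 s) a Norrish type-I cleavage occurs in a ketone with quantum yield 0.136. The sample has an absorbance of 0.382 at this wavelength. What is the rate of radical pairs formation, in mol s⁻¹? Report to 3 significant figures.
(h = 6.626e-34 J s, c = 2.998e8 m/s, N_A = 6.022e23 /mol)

1.66e-9 mol s⁻¹

Photon energy at 312 nm: hc/λ = (6.626e-34)(2.998e8)/(312e-9) = 6.367e-19 J.
Energy delivered: (12.4 W m⁻²)(6.46e-4 m²)(5280 s) = 42.29 J.
Photons incident: 42.29 / 6.367e-19 = 6.642e19, i.e. 6.642e19/6.022e23 = 1.103e-4 mol.
Fraction absorbed: 1 − 10^(−0.382) = 0.5850.
Photons absorbed: 0.5850 × 1.103e-4 = 6.453e-5 mol.
Product formed: 0.136 × 6.453e-5 = 8.776e-6 mol.
Rate: 8.776e-6 / 5280 s = 1.66e-9 mol s⁻¹.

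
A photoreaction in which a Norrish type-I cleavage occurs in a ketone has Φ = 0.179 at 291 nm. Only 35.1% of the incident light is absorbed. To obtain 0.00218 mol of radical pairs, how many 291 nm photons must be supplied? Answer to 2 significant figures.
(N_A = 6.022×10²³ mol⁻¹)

Photons that must be absorbed: 0.00218 / 0.179 = 0.01218 mol.
Incident photons needed: 0.01218 / 0.351 = 0.03470 mol.
Photon count: 0.03470 × 6.022×10²³ = 2.1×10²².

2.1×10²² photons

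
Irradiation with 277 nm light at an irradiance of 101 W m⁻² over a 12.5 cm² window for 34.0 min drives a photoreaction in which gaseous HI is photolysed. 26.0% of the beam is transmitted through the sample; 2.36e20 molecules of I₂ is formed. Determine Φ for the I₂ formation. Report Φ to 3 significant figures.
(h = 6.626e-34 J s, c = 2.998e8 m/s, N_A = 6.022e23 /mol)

Product: 2.36e20 / 6.022e23 = 3.919e-4 mol.
Photon energy at 277 nm: hc/λ = (6.626e-34)(2.998e8)/(277e-9) = 7.171e-19 J.
Energy delivered: (101 W m⁻²)(12.5e-4 m²)(2040 s) = 257.6 J.
Photons incident: 257.6 / 7.171e-19 = 3.592e20, i.e. 3.592e20/6.022e23 = 5.965e-4 mol.
Fraction absorbed: 1 − 26.0/100 = 0.7400.
Photons absorbed: 0.7400 × 5.965e-4 = 4.414e-4 mol.
Φ = 3.919e-4 mol / 4.414e-4 mol photons = 0.888.

Φ = 0.888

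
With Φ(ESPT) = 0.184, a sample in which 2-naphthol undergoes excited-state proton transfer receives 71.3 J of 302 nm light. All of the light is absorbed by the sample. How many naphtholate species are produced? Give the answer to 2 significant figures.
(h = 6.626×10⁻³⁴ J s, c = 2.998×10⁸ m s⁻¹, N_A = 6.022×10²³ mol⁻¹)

2.0×10¹⁹ species

Photon energy at 302 nm: hc/λ = (6.626×10⁻³⁴)(2.998×10⁸)/(302×10⁻⁹) = 6.578×10⁻¹⁹ J.
Photons incident: 71.3 / 6.578×10⁻¹⁹ = 1.084×10²⁰, i.e. 1.084×10²⁰/6.022×10²³ = 1.800×10⁻⁴ mol.
Product: Φ × n_abs = 0.184 × 1.800×10⁻⁴ = 3.312×10⁻⁵ mol.
As a count: 3.312×10⁻⁵ × 6.022×10²³ = 2.0×10¹⁹.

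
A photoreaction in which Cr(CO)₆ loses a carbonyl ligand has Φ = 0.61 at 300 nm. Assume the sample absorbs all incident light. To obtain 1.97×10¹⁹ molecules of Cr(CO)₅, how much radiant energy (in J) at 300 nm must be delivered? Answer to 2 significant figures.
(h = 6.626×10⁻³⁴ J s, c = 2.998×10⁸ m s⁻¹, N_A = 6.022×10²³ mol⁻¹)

21 J

Product: 1.97×10¹⁹ / 6.022×10²³ = 3.271×10⁻⁵ mol.
Photons that must be absorbed: 3.271×10⁻⁵ / 0.61 = 5.362×10⁻⁵ mol.
Photon energy: hc/λ = 6.622×10⁻¹⁹ J; per mole, 3.988×10⁵ J mol⁻¹.
Energy required: 5.362×10⁻⁵ × 3.988×10⁵ = 21 J.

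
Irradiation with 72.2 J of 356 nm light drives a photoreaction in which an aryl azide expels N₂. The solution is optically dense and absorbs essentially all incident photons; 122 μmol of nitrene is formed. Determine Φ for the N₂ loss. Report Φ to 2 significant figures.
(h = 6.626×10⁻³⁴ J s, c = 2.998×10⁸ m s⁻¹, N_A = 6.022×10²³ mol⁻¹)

Product: 122 μmol = 1.22×10⁻⁴ mol.
Photon energy at 356 nm: hc/λ = (6.626×10⁻³⁴)(2.998×10⁸)/(356×10⁻⁹) = 5.580×10⁻¹⁹ J.
Photons incident: 72.2 / 5.580×10⁻¹⁹ = 1.294×10²⁰, i.e. 1.294×10²⁰/6.022×10²³ = 2.149×10⁻⁴ mol.
Φ = 1.22×10⁻⁴ mol / 2.149×10⁻⁴ mol photons = 0.57.

Φ = 0.57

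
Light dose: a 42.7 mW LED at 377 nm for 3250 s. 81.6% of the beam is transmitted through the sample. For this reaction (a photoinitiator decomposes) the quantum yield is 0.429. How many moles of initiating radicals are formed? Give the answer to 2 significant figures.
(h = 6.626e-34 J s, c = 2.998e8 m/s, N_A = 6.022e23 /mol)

Photon energy at 377 nm: hc/λ = (6.626e-34)(2.998e8)/(377e-9) = 5.269e-19 J.
Energy delivered: (42.7 mW)(3250 s) = 138.8 J.
Photons incident: 138.8 / 5.269e-19 = 2.634e20, i.e. 2.634e20/6.022e23 = 4.374e-4 mol.
Fraction absorbed: 1 − 81.6/100 = 0.1840.
Photons absorbed: 0.1840 × 4.374e-4 = 8.048e-5 mol.
Product: Φ × n_abs = 0.429 × 8.048e-5 = 3.453e-5 mol.

3.5e-5 mol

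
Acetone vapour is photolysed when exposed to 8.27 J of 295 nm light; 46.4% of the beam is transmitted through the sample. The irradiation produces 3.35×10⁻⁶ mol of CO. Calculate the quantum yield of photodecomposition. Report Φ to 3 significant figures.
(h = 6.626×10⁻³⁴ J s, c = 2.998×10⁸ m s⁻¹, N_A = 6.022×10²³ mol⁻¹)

Photon energy at 295 nm: hc/λ = (6.626×10⁻³⁴)(2.998×10⁸)/(295×10⁻⁹) = 6.734×10⁻¹⁹ J.
Photons incident: 8.27 / 6.734×10⁻¹⁹ = 1.228×10¹⁹, i.e. 1.228×10¹⁹/6.022×10²³ = 2.039×10⁻⁵ mol.
Fraction absorbed: 1 − 46.4/100 = 0.5360.
Photons absorbed: 0.5360 × 2.039×10⁻⁵ = 1.093×10⁻⁵ mol.
Φ = 3.35×10⁻⁶ mol / 1.093×10⁻⁵ mol photons = 0.306.

Φ = 0.306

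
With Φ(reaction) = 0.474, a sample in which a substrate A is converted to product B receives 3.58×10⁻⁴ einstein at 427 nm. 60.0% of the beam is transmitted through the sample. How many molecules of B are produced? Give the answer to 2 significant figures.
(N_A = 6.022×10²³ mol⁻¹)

Fraction absorbed: 1 − 60.0/100 = 0.4000.
Photons absorbed: 0.4000 × 3.58×10⁻⁴ = 1.432×10⁻⁴ mol.
Product: Φ × n_abs = 0.474 × 1.432×10⁻⁴ = 6.788×10⁻⁵ mol.
As a count: 6.788×10⁻⁵ × 6.022×10²³ = 4.1×10¹⁹.

4.1×10¹⁹ molecules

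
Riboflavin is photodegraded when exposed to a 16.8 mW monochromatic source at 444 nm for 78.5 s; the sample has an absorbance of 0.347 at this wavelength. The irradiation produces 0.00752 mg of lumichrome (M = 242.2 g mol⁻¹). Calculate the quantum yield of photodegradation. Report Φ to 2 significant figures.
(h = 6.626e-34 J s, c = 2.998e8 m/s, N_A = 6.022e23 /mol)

Product: 0.00752 mg / 242.2 g mol⁻¹ = 3.105e-8 mol.
Photon energy at 444 nm: hc/λ = (6.626e-34)(2.998e8)/(444e-9) = 4.474e-19 J.
Energy delivered: (16.8 mW)(78.5 s) = 1.319 J.
Photons incident: 1.319 / 4.474e-19 = 2.948e18, i.e. 2.948e18/6.022e23 = 4.895e-6 mol.
Fraction absorbed: 1 − 10^(−0.347) = 0.5502.
Photons absorbed: 0.5502 × 4.895e-6 = 2.693e-6 mol.
Φ = 3.105e-8 mol / 2.693e-6 mol photons = 0.012.

Φ = 0.012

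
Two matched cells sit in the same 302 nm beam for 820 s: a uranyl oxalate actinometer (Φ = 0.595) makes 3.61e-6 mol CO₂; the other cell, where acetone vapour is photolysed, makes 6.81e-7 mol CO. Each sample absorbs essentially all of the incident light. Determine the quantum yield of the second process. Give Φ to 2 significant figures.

Photons absorbed by the actinometer: 3.61e-6 / 0.595 = 6.067e-6 mol.
Φ(unknown) = 6.81e-7 / 6.067e-6 = 0.11.

Φ = 0.11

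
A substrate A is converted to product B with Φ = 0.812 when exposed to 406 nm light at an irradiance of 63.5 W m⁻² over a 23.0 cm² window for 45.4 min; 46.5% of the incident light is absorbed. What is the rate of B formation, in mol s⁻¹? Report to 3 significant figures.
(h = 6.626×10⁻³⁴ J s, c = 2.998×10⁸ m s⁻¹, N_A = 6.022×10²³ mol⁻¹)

1.87×10⁻⁷ mol s⁻¹

Photon energy at 406 nm: hc/λ = (6.626×10⁻³⁴)(2.998×10⁸)/(406×10⁻⁹) = 4.893×10⁻¹⁹ J.
Energy delivered: (63.5 W m⁻²)(23.0×10⁻⁴ m²)(2724 s) = 397.8 J.
Photons incident: 397.8 / 4.893×10⁻¹⁹ = 8.130×10²⁰, i.e. 8.130×10²⁰/6.022×10²³ = 0.001350 mol.
Photons absorbed: 0.465 × 0.001350 = 6.278×10⁻⁴ mol.
Product formed: 0.812 × 6.278×10⁻⁴ = 5.098×10⁻⁴ mol.
Rate: 5.098×10⁻⁴ / 2724 s = 1.87×10⁻⁷ mol s⁻¹.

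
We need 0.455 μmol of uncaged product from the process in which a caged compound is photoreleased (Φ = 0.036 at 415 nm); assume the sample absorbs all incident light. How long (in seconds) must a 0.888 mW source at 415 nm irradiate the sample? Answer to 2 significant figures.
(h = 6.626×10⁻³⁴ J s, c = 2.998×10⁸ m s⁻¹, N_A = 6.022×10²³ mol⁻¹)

Product: 0.455 μmol = 4.55×10⁻⁷ mol.
Photons that must be absorbed: 4.55×10⁻⁷ / 0.036 = 1.264×10⁻⁵ mol.
Photon energy: hc/λ = 4.787×10⁻¹⁹ J; per mole, 2.883×10⁵ J mol⁻¹.
Energy required: 1.264×10⁻⁵ × 2.883×10⁵ = 3.644 J.
Time: 3.644 J / 0.000888 W = 4100 s.

t ≈ 4100 s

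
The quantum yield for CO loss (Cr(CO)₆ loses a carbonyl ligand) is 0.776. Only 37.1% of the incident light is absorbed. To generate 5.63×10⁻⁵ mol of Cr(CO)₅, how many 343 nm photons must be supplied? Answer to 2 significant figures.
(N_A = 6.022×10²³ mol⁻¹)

1.2×10²⁰ photons

Photons that must be absorbed: 5.63×10⁻⁵ / 0.776 = 7.255×10⁻⁵ mol.
Incident photons needed: 7.255×10⁻⁵ / 0.371 = 1.956×10⁻⁴ mol.
Photon count: 1.956×10⁻⁴ × 6.022×10²³ = 1.2×10²⁰.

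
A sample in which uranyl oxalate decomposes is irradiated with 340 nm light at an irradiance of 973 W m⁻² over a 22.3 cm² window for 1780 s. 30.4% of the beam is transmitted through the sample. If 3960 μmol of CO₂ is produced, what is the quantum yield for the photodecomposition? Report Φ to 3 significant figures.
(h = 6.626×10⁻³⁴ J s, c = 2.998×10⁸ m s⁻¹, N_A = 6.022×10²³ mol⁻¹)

Φ = 0.518

Product: 3960 μmol = 0.00396 mol.
Photon energy at 340 nm: hc/λ = (6.626×10⁻³⁴)(2.998×10⁸)/(340×10⁻⁹) = 5.843×10⁻¹⁹ J.
Energy delivered: (973 W m⁻²)(22.3×10⁻⁴ m²)(1780 s) = 3862 J.
Photons incident: 3862 / 5.843×10⁻¹⁹ = 6.610×10²¹, i.e. 6.610×10²¹/6.022×10²³ = 0.01098 mol.
Fraction absorbed: 1 − 30.4/100 = 0.6960.
Photons absorbed: 0.6960 × 0.01098 = 0.007642 mol.
Φ = 0.00396 mol / 0.007642 mol photons = 0.518.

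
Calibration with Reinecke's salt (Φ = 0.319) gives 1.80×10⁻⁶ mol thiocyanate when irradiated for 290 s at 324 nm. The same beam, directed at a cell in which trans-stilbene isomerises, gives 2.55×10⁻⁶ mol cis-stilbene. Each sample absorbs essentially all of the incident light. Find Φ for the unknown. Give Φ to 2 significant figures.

Photons absorbed by the actinometer: 1.80×10⁻⁶ / 0.319 = 5.643×10⁻⁶ mol.
Φ(unknown) = 2.55×10⁻⁶ / 5.643×10⁻⁶ = 0.45.

Φ = 0.45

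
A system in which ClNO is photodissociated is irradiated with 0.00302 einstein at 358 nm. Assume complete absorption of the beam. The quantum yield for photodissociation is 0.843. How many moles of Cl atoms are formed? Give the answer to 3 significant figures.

Product: Φ × n_abs = 0.843 × 0.00302 = 0.002546 mol.

0.00255 mol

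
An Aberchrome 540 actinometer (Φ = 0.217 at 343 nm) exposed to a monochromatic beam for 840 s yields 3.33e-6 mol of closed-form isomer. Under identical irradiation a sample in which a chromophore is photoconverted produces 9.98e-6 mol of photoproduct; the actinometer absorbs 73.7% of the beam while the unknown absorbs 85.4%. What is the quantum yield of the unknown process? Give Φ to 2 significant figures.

Photons absorbed by the actinometer: 3.33e-6 / 0.217 = 1.535e-5 mol.
Incident flux: 1.535e-5 / 0.737 = 2.083e-5 einstein.
Absorbed by unknown: 0.854 × 2.083e-5 = 1.779e-5 mol.
Φ(unknown) = 9.98e-6 / 1.779e-5 = 0.56.

Φ = 0.56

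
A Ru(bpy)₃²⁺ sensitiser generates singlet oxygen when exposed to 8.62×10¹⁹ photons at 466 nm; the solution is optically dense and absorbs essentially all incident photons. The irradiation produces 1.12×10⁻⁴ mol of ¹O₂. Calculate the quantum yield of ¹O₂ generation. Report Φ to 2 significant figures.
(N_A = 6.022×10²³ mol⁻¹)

Φ = 0.78

Moles of photons: 8.62×10¹⁹ / 6.022×10²³ = 1.431×10⁻⁴ mol.
Φ = 1.12×10⁻⁴ mol / 1.431×10⁻⁴ mol photons = 0.78.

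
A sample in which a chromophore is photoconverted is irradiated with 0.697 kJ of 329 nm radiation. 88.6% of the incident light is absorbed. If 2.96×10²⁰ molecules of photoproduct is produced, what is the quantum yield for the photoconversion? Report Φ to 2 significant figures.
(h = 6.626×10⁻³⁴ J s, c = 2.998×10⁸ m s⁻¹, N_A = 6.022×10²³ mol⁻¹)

Φ = 0.29

Product: 2.96×10²⁰ / 6.022×10²³ = 4.915×10⁻⁴ mol.
Photon energy at 329 nm: hc/λ = (6.626×10⁻³⁴)(2.998×10⁸)/(329×10⁻⁹) = 6.038×10⁻¹⁹ J.
Incident energy: 0.697 kJ = 697 J.
Photons incident: 697 / 6.038×10⁻¹⁹ = 1.154×10²¹, i.e. 1.154×10²¹/6.022×10²³ = 0.001916 mol.
Photons absorbed: 0.886 × 0.001916 = 0.001698 mol.
Φ = 4.915×10⁻⁴ mol / 0.001698 mol photons = 0.29.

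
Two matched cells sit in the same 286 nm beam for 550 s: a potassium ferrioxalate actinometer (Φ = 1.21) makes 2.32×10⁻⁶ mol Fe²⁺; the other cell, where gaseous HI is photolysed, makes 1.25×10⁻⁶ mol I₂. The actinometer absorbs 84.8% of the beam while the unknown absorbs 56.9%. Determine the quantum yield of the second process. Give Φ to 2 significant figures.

Photons absorbed by the actinometer: 2.32×10⁻⁶ / 1.21 = 1.917×10⁻⁶ mol.
Incident flux: 1.917×10⁻⁶ / 0.848 = 2.261×10⁻⁶ einstein.
Absorbed by unknown: 0.569 × 2.261×10⁻⁶ = 1.287×10⁻⁶ mol.
Φ(unknown) = 1.25×10⁻⁶ / 1.287×10⁻⁶ = 0.97.

Φ = 0.97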